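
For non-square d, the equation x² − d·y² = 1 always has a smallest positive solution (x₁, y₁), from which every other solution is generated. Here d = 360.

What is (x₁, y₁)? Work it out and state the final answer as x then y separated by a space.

19 1

√360 → a₀=18, period (1,36); ℓ=2 even so k=1
step 0: (18, 1)  from 18·(1,0) + (0,1)
step 1: (19, 1)  from 1·(18,1) + (1,0)
(x₁, y₁) = (19, 1);  19² − 360·1² = 1 ✓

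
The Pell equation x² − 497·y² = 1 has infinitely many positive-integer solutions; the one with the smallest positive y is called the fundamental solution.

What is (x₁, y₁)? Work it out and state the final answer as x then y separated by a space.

√497 → a₀=22, period (3,2,2,5,6,5,2,2,3,44); ℓ=10 even so k=9
i=0: a=22 ⇒ p=22, q=1
i=1: a=3 ⇒ p=67, q=3
i=2: a=2 ⇒ p=156, q=7
i=3: a=2 ⇒ p=379, q=17
…
i=5: a=6 ⇒ p=12685, q=569
…
i=8: a=2 ⇒ p=352750, q=15823
i=9: a=3 ⇒ p=1201887, q=53912
→ (1201887, 53912).  Check: 1201887²=1444532360769, 497·53912²=1444532360768, difference 1.

1201887 53912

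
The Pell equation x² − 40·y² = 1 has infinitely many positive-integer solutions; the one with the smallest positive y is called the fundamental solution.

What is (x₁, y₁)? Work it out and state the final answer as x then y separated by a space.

d=40: √d = [6; 3,12] (ℓ=2, even), read p_1/q_1
step 0: (6, 1)  from 6·(1,0) + (0,1)
step 1: (19, 3)  from 3·(6,1) + (1,0)
fundamental: x₁=19, y₁=3  (since 361 − 40·9 = 1)

19 3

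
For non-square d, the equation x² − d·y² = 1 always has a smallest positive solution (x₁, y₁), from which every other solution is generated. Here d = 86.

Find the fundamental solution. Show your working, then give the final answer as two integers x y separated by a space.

√86 → a₀=9, period (3,1,1,1,8,1,1,1,3,18); ℓ=10 even so k=9
a_0=9:  p_0=9·1+0=9,  q_0=9·0+1=1
…
a_4=1:  p_4=1·65+37=102,  q_4=1·7+4=11
…
a_6=1:  p_6=1·881+102=983,  q_6=1·95+11=106
a_7=1:  p_7=1·983+881=1864,  q_7=1·106+95=201
a_8=1:  p_8=1·1864+983=2847,  q_8=1·201+106=307
a_9=3:  p_9=3·2847+1864=10405,  q_9=3·307+201=1122
→ (10405, 1122).  Check: 10405²=108264025, 86·1122²=108264024, difference 1.

10405 1122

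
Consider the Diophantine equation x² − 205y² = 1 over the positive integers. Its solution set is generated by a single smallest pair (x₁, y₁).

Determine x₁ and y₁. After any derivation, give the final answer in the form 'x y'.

√205 → a₀=14, period (3,6,1,4,1,6,3,28); ℓ=8 even so k=7
i=0: a=14 ⇒ p=14, q=1
i=1: a=3 ⇒ p=43, q=3
i=2: a=6 ⇒ p=272, q=19
i=3: a=1 ⇒ p=315, q=22
i=4: a=4 ⇒ p=1532, q=107
…
i=6: a=6 ⇒ p=12614, q=881
i=7: a=3 ⇒ p=39689, q=2772
fundamental: x₁=39689, y₁=2772  (since 1575216721 − 205·7683984 = 1)

39689 2772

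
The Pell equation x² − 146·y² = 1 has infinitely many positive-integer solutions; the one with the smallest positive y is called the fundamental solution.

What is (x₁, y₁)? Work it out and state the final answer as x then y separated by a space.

[12; 12,24] for √146; ℓ=2 ⇒ convergent index 1
step 0: (12, 1)  from 12·(1,0) + (0,1)
step 1: (145, 12)  from 12·(12,1) + (1,0)
(x₁, y₁) = (145, 12);  145² − 146·12² = 1 ✓

145 12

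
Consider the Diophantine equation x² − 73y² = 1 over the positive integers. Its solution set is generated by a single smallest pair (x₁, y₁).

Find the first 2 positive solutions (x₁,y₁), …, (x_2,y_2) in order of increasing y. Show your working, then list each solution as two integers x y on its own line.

2281249 267000
10408194000001 1218186966000

√73 → a₀=8, period (1,1,5,5,1,1,16); ℓ=7 odd so k=13
i=0: a=8 ⇒ p=8, q=1
i=1: a=1 ⇒ p=9, q=1
…
i=5: a=1 ⇒ p=581, q=68
…
i=7: a=16 ⇒ p=17669, q=2068
…
i=9: a=1 ⇒ p=36406, q=4261
i=10: a=5 ⇒ p=200767, q=23498
…
i=12: a=1 ⇒ p=1241008, q=145249
i=13: a=1 ⇒ p=2281249, q=267000
fundamental: x₁=2281249, y₁=267000  (since 5204097000001 − 73·71289000000 = 1)
k=2:  x_2 = 2281249·2281249+73·267000·267000 = 10408194000001,  y_2 = 2281249·267000+267000·2281249 = 1218186966000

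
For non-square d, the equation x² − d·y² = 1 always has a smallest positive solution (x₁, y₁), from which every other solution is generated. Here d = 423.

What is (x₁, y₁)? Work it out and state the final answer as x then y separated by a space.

d=423: √d = [20; 1,1,3,4,3,1,1,40] (ℓ=8, even), read p_7/q_7
step 0: (20, 1)  from 20·(1,0) + (0,1)
…
step 2: (41, 2)  from 1·(21,1) + (20,1)
step 3: (144, 7)  from 3·(41,2) + (21,1)
step 4: (617, 30)  from 4·(144,7) + (41,2)
step 5: (1995, 97)  from 3·(617,30) + (144,7)
step 6: (2612, 127)  from 1·(1995,97) + (617,30)
step 7: (4607, 224)  from 1·(2612,127) + (1995,97)
→ (4607, 224).  Check: 4607²=21224449, 423·224²=21224448, difference 1.

4607 224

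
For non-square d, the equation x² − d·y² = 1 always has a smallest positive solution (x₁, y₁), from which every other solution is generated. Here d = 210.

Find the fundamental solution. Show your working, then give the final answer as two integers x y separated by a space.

[14; 2,28] for √210; ℓ=2 ⇒ convergent index 1
i=0: a=14 ⇒ p=14, q=1
i=1: a=2 ⇒ p=29, q=2
→ (29, 2).  Check: 29²=841, 210·2²=840, difference 1.

29 2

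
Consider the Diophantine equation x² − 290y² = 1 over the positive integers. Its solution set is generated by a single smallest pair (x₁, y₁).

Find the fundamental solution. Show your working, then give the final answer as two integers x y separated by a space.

579 34

d=290: √d = [17; 34] (ℓ=1, odd), read p_1/q_1
step 0: (17, 1)  from 17·(1,0) + (0,1)
step 1: (579, 34)  from 34·(17,1) + (1,0)
(x₁, y₁) = (579, 34);  579² − 290·34² = 1 ✓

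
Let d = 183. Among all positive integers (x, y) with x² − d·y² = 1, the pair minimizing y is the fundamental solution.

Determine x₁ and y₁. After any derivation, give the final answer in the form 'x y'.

√183 → a₀=13, period (1,1,8,1,1,26); ℓ=6 even so k=5
a_0=13:  p_0=13·1+0=13,  q_0=13·0+1=1
a_1=1:  p_1=1·13+1=14,  q_1=1·1+0=1
…
a_3=8:  p_3=8·27+14=230,  q_3=8·2+1=17
a_4=1:  p_4=1·230+27=257,  q_4=1·17+2=19
a_5=1:  p_5=1·257+230=487,  q_5=1·19+17=36
→ (487, 36).  Check: 487²=237169, 183·36²=237168, difference 1.

487 36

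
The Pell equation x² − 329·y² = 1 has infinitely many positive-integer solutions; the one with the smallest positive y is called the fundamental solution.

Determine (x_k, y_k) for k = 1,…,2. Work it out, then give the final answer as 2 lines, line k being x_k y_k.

d=329: √d = [18; 7,4,2,1,1,4,1,1,2,4,7,36] (ℓ=12, even), read p_11/q_11
k=0  a_k=18  p_k/q_k = 18/1
k=1  a_k=7  p_k/q_k = 127/7
k=2  a_k=4  p_k/q_k = 526/29
…
k=9  a_k=2  p_k/q_k = 74857/4127
k=10  a_k=4  p_k/q_k = 328794/18127
k=11  a_k=7  p_k/q_k = 2376415/131016
(x₁, y₁) = (2376415, 131016);  2376415² − 329·131016² = 1 ✓
(2376415+131016√329)^2 = 11294696504449 + 622696775280√329

2376415 131016
11294696504449 622696775280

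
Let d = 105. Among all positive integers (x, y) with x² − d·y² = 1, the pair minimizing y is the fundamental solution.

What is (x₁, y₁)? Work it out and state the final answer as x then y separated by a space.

[10; 4,20] for √105; ℓ=2 ⇒ convergent index 1
i=0: a=10 ⇒ p=10, q=1
i=1: a=4 ⇒ p=41, q=4
→ (41, 4).  Check: 41²=1681, 105·4²=1680, difference 1.

41 4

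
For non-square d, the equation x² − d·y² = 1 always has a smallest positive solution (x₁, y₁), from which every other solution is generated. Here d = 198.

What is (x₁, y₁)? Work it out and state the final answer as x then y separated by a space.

d=198: √d = [14; 14,28] (ℓ=2, even), read p_1/q_1
step 0: (14, 1)  from 14·(1,0) + (0,1)
step 1: (197, 14)  from 14·(14,1) + (1,0)
→ (197, 14).  Check: 197²=38809, 198·14²=38808, difference 1.

197 14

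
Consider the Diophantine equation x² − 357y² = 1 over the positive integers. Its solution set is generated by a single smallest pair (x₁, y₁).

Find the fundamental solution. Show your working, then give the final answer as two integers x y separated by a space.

3401 180

√357 → a₀=18, period (1,8,2,8,1,36); ℓ=6 even so k=5
step 0: (18, 1)  from 18·(1,0) + (0,1)
…
step 4: (3042, 161)  from 8·(359,19) + (170,9)
step 5: (3401, 180)  from 1·(3042,161) + (359,19)
(x₁, y₁) = (3401, 180);  3401² − 357·180² = 1 ✓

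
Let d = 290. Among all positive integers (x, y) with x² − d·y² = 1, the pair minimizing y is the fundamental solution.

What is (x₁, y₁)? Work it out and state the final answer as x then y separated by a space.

579 34

[17; 34] for √290; ℓ=1 ⇒ convergent index 1
a_0=17:  p_0=17·1+0=17,  q_0=17·0+1=1
a_1=34:  p_1=34·17+1=579,  q_1=34·1+0=34
fundamental: x₁=579, y₁=34  (since 335241 − 290·1156 = 1)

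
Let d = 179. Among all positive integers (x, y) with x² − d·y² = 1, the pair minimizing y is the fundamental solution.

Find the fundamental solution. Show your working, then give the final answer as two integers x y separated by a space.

4190210 313191

[13; 2,1,1,1,3,…,1,2,26] for √179; ℓ=14 ⇒ convergent index 13
k=0  a_k=13  p_k/q_k = 13/1
…
k=2  a_k=1  p_k/q_k = 40/3
k=3  a_k=1  p_k/q_k = 67/5
k=4  a_k=1  p_k/q_k = 107/8
…
k=7  a_k=13  p_k/q_k = 26999/2018
k=8  a_k=5  p_k/q_k = 137042/10243
…
k=10  a_k=1  p_k/q_k = 575167/42990
k=11  a_k=1  p_k/q_k = 1013292/75737
k=12  a_k=1  p_k/q_k = 1588459/118727
k=13  a_k=2  p_k/q_k = 4190210/313191
→ (4190210, 313191).  Check: 4190210²=17557859844100, 179·313191²=17557859844099, difference 1.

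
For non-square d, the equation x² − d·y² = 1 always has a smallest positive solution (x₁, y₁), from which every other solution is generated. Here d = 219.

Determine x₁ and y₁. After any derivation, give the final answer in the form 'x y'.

74 5

d=219: √d = [14; 1,3,1,28] (ℓ=4, even), read p_3/q_3
step 0: (14, 1)  from 14·(1,0) + (0,1)
…
step 2: (59, 4)  from 3·(15,1) + (14,1)
step 3: (74, 5)  from 1·(59,4) + (15,1)
→ (74, 5).  Check: 74²=5476, 219·5²=5475, difference 1.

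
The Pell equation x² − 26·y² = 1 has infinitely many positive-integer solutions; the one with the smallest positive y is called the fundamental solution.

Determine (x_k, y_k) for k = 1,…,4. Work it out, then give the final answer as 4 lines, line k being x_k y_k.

[5; 10] for √26; ℓ=1 ⇒ convergent index 1
i=0: a=5 ⇒ p=5, q=1
i=1: a=10 ⇒ p=51, q=10
→ (51, 10).  Check: 51²=2601, 26·10²=2600, difference 1.
(51+10√26)^2 = 5201 + 1020√26
(51+10√26)^3 = 530451 + 104030√26
(51+10√26)^4 = 54100801 + 10610040√26

51 10
5201 1020
530451 104030
54100801 10610040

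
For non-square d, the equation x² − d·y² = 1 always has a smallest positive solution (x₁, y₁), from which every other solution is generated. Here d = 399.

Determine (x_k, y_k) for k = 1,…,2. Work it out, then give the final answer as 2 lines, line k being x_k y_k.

√399 = [19; 1,38, …], period ℓ=2 (even) → k=1
step 0: (19, 1)  from 19·(1,0) + (0,1)
step 1: (20, 1)  from 1·(19,1) + (1,0)
fundamental: x₁=20, y₁=1  (since 400 − 399·1 = 1)
(x_2, y_2) = (20·20 + 399·1·1, 20·1 + 1·20) = (799, 40)

20 1
799 40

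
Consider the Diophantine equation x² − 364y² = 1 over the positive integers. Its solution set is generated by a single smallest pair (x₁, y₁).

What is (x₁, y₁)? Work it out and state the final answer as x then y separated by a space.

4954951 259710

√364 → a₀=19, period (12,1,2,3,1,8,1,3,2,1,12,38); ℓ=12 even so k=11
k=0  a_k=19  p_k/q_k = 19/1
k=1  a_k=12  p_k/q_k = 229/12
…
k=3  a_k=2  p_k/q_k = 725/38
k=4  a_k=3  p_k/q_k = 2423/127
…
k=7  a_k=1  p_k/q_k = 30755/1612
k=8  a_k=3  p_k/q_k = 119872/6283
…
k=10  a_k=1  p_k/q_k = 390371/20461
k=11  a_k=12  p_k/q_k = 4954951/259710
fundamental: x₁=4954951, y₁=259710  (since 24551539412401 − 364·67449284100 = 1)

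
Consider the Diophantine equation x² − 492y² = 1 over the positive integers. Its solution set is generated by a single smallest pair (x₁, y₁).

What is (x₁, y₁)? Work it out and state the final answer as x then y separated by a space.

29767 1342

√492 = [22; 5,1,1,10,1,1,5,44, …], period ℓ=8 (even) → k=7
k=0  a_k=22  p_k/q_k = 22/1
k=1  a_k=5  p_k/q_k = 111/5
…
k=5  a_k=1  p_k/q_k = 2817/127
k=6  a_k=1  p_k/q_k = 5390/243
k=7  a_k=5  p_k/q_k = 29767/1342
fundamental: x₁=29767, y₁=1342  (since 886074289 − 492·1800964 = 1)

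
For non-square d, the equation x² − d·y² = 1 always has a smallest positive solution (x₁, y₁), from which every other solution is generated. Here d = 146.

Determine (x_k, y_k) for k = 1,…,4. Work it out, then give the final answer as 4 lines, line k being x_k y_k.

√146 = [12; 12,24, …], period ℓ=2 (even) → k=1
a_0=12:  p_0=12·1+0=12,  q_0=12·0+1=1
a_1=12:  p_1=12·12+1=145,  q_1=12·1+0=12
(x₁, y₁) = (145, 12);  145² − 146·12² = 1 ✓
n=2: (145,12)∘(145,12) = (145·145+146·12·12, 145·12+12·145) = (42049,3480)
n=3: (42049,3480)∘(145,12) = (145·42049+146·12·3480, 145·3480+12·42049) = (12194065,1009188)
n=4: (12194065,1009188)∘(145,12) = (145·12194065+146·12·1009188, 145·1009188+12·12194065) = (3536236801,292661040)

145 12
42049 3480
12194065 1009188
3536236801 292661040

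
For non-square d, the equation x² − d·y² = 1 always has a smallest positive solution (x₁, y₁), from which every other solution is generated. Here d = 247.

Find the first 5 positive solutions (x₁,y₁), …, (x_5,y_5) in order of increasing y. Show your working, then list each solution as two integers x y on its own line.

85292 5427
14549450527 925759368
2481903468612476 157919736025485
423373021275241155457 26938580249245573872
72220663458733833793864412 4595290773079387237355763

[15; 1,2,1,1,9,1,9,1,1,2,1,30] for √247; ℓ=12 ⇒ convergent index 11
k=0  a_k=15  p_k/q_k = 15/1
k=1  a_k=1  p_k/q_k = 16/1
k=2  a_k=2  p_k/q_k = 47/3
…
k=4  a_k=1  p_k/q_k = 110/7
k=5  a_k=9  p_k/q_k = 1053/67
k=6  a_k=1  p_k/q_k = 1163/74
k=7  a_k=9  p_k/q_k = 11520/733
k=8  a_k=1  p_k/q_k = 12683/807
k=9  a_k=1  p_k/q_k = 24203/1540
k=10  a_k=2  p_k/q_k = 61089/3887
k=11  a_k=1  p_k/q_k = 85292/5427
→ (85292, 5427).  Check: 85292²=7274725264, 247·5427²=7274725263, difference 1.
(x_2, y_2) = (85292·85292 + 247·5427·5427, 85292·5427 + 5427·85292) = (14549450527, 925759368)
(x_3, y_3) = (85292·14549450527 + 247·5427·925759368, 85292·925759368 + 5427·14549450527) = (2481903468612476, 157919736025485)
(x_4, y_4) = (85292·2481903468612476 + 247·5427·157919736025485, 85292·157919736025485 + 5427·2481903468612476) = (423373021275241155457, 26938580249245573872)
(x_5, y_5) = (85292·423373021275241155457 + 247·5427·26938580249245573872, 85292·26938580249245573872 + 5427·423373021275241155457) = (72220663458733833793864412, 4595290773079387237355763)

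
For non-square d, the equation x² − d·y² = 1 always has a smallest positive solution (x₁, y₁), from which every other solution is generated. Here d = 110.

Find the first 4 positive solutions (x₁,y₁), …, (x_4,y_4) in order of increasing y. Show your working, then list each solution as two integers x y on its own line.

21 2
881 84
36981 3526
1552321 148008

[10; 2,20] for √110; ℓ=2 ⇒ convergent index 1
a_0=10:  p_0=10·1+0=10,  q_0=10·0+1=1
a_1=2:  p_1=2·10+1=21,  q_1=2·1+0=2
(x₁, y₁) = (21, 2);  21² − 110·2² = 1 ✓
(x_2, y_2) = (21·21 + 110·2·2, 21·2 + 2·21) = (881, 84)
(x_3, y_3) = (21·881 + 110·2·84, 21·84 + 2·881) = (36981, 3526)
(x_4, y_4) = (21·36981 + 110·2·3526, 21·3526 + 2·36981) = (1552321, 148008)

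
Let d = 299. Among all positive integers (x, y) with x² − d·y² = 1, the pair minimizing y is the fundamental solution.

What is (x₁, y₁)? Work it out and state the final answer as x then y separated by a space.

415 24

√299 → a₀=17, period (3,2,3,34); ℓ=4 even so k=3
i=0: a=17 ⇒ p=17, q=1
…
i=2: a=2 ⇒ p=121, q=7
i=3: a=3 ⇒ p=415, q=24
(x₁, y₁) = (415, 24);  415² − 299·24² = 1 ✓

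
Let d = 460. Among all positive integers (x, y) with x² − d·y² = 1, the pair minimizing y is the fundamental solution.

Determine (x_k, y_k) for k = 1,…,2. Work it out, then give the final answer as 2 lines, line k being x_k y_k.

2535751 118230
12860066268001 599603681460

[21; 2,4,3,1,2,10,2,1,3,4,2,42] for √460; ℓ=12 ⇒ convergent index 11
a_0=21:  p_0=21·1+0=21,  q_0=21·0+1=1
…
a_2=4:  p_2=4·43+21=193,  q_2=4·2+1=9
…
a_5=2:  p_5=2·815+622=2252,  q_5=2·38+29=105
…
a_8=1:  p_8=1·48922+23335=72257,  q_8=1·2281+1088=3369
a_9=3:  p_9=3·72257+48922=265693,  q_9=3·3369+2281=12388
a_10=4:  p_10=4·265693+72257=1135029,  q_10=4·12388+3369=52921
a_11=2:  p_11=2·1135029+265693=2535751,  q_11=2·52921+12388=118230
fundamental: x₁=2535751, y₁=118230  (since 6430033134001 − 460·13978332900 = 1)
n=2: (2535751,118230)∘(2535751,118230) = (2535751·2535751+460·118230·118230, 2535751·118230+118230·2535751) = (12860066268001,599603681460)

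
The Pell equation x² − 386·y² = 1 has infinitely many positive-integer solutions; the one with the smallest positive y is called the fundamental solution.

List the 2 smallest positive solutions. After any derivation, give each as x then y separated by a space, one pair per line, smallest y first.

√386 = [19; 1,1,1,4,1,18,1,4,1,1,1,38, …], period ℓ=12 (even) → k=11
k=0  a_k=19  p_k/q_k = 19/1
k=1  a_k=1  p_k/q_k = 20/1
k=2  a_k=1  p_k/q_k = 39/2
…
k=6  a_k=18  p_k/q_k = 6287/320
…
k=9  a_k=1  p_k/q_k = 39392/2005
k=10  a_k=1  p_k/q_k = 72163/3673
k=11  a_k=1  p_k/q_k = 111555/5678
(x₁, y₁) = (111555, 5678);  111555² − 386·5678² = 1 ✓
(111555+5678√386)^2 = 24889036049 + 1266818580√386

111555 5678
24889036049 1266818580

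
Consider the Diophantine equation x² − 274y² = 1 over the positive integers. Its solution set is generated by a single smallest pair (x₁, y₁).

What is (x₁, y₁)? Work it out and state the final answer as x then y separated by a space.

√274 → a₀=16, period (1,1,4,4,1,1,32); ℓ=7 odd so k=13
a_0=16:  p_0=16·1+0=16,  q_0=16·0+1=1
a_1=1:  p_1=1·16+1=17,  q_1=1·1+0=1
a_2=1:  p_2=1·17+16=33,  q_2=1·1+1=2
…
a_9=1:  p_9=1·47209+45802=93011,  q_9=1·2852+2767=5619
a_10=4:  p_10=4·93011+47209=419253,  q_10=4·5619+2852=25328
…
a_12=1:  p_12=1·1770023+419253=2189276,  q_12=1·106931+25328=132259
a_13=1:  p_13=1·2189276+1770023=3959299,  q_13=1·132259+106931=239190
→ (3959299, 239190).  Check: 3959299²=15676048571401, 274·239190²=15676048571400, difference 1.

3959299 239190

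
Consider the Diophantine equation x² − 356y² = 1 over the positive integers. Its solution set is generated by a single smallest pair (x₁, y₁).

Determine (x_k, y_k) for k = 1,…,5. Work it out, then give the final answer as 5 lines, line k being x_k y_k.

500001 26500
500002000001 26500053000
500003000004500001 26500106000079500
500004000010000008000001 26500159000265000106000
500005000017500025000012500001 26500212000556500530000132500

√356 → a₀=18, period (1,6,1,1,2,…,6,1,36); ℓ=14 even so k=13
a_0=18:  p_0=18·1+0=18,  q_0=18·0+1=1
a_1=1:  p_1=1·18+1=19,  q_1=1·1+0=1
a_2=6:  p_2=6·19+18=132,  q_2=6·1+1=7
a_3=1:  p_3=1·132+19=151,  q_3=1·7+1=8
…
a_5=2:  p_5=2·283+151=717,  q_5=2·15+8=38
…
a_8=1:  p_8=1·8717+1000=9717,  q_8=1·462+53=515
a_9=2:  p_9=2·9717+8717=28151,  q_9=2·515+462=1492
…
a_11=1:  p_11=1·37868+28151=66019,  q_11=1·2007+1492=3499
a_12=6:  p_12=6·66019+37868=433982,  q_12=6·3499+2007=23001
a_13=1:  p_13=1·433982+66019=500001,  q_13=1·23001+3499=26500
→ (500001, 26500).  Check: 500001²=250001000001, 356·26500²=250001000000, difference 1.
(500001+26500√356)^2 = 500002000001 + 26500053000√356
(500001+26500√356)^3 = 500003000004500001 + 26500106000079500√356
(500001+26500√356)^4 = 500004000010000008000001 + 26500159000265000106000√356
(500001+26500√356)^5 = 500005000017500025000012500001 + 26500212000556500530000132500√356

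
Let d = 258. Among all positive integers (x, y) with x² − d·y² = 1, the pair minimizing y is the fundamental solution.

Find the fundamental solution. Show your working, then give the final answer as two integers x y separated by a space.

√258 = [16; 16,32, …], period ℓ=2 (even) → k=1
i=0: a=16 ⇒ p=16, q=1
i=1: a=16 ⇒ p=257, q=16
→ (257, 16).  Check: 257²=66049, 258·16²=66048, difference 1.

257 16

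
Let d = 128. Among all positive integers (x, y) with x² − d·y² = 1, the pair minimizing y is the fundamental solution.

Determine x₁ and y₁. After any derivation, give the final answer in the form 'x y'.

577 51

d=128: √d = [11; 3,5,3,22] (ℓ=4, even), read p_3/q_3
a_0=11:  p_0=11·1+0=11,  q_0=11·0+1=1
a_1=3:  p_1=3·11+1=34,  q_1=3·1+0=3
a_2=5:  p_2=5·34+11=181,  q_2=5·3+1=16
a_3=3:  p_3=3·181+34=577,  q_3=3·16+3=51
→ (577, 51).  Check: 577²=332929, 128·51²=332928, difference 1.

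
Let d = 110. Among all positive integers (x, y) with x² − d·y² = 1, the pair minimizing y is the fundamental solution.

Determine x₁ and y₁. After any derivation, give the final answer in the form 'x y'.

√110 = [10; 2,20, …], period ℓ=2 (even) → k=1
k=0  a_k=10  p_k/q_k = 10/1
k=1  a_k=2  p_k/q_k = 21/2
(x₁, y₁) = (21, 2);  21² − 110·2² = 1 ✓

21 2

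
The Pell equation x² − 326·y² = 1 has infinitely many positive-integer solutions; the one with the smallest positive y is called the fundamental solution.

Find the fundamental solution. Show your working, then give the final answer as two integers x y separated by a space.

√326 → a₀=18, period (18,36); ℓ=2 even so k=1
k=0  a_k=18  p_k/q_k = 18/1
k=1  a_k=18  p_k/q_k = 325/18
→ (325, 18).  Check: 325²=105625, 326·18²=105624, difference 1.

325 18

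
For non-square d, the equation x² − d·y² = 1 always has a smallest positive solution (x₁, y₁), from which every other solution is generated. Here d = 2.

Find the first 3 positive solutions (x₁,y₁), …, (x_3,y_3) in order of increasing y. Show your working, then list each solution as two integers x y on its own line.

3 2
17 12
99 70

d=2: √d = [1; 2] (ℓ=1, odd), read p_1/q_1
step 0: (1, 1)  from 1·(1,0) + (0,1)
step 1: (3, 2)  from 2·(1,1) + (1,0)
(x₁, y₁) = (3, 2);  3² − 2·2² = 1 ✓
(x_2, y_2) = (3·3 + 2·2·2, 3·2 + 2·3) = (17, 12)
(x_3, y_3) = (3·17 + 2·2·12, 3·12 + 2·17) = (99, 70)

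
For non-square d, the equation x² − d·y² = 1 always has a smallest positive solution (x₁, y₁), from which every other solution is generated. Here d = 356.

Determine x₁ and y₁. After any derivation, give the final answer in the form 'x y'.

500001 26500

√356 = [18; 1,6,1,1,2,…,6,1,36, …], period ℓ=14 (even) → k=13
step 0: (18, 1)  from 18·(1,0) + (0,1)
step 1: (19, 1)  from 1·(18,1) + (1,0)
step 2: (132, 7)  from 6·(19,1) + (18,1)
…
step 6: (1000, 53)  from 1·(717,38) + (283,15)
step 7: (8717, 462)  from 8·(1000,53) + (717,38)
…
step 9: (28151, 1492)  from 2·(9717,515) + (8717,462)
…
step 12: (433982, 23001)  from 6·(66019,3499) + (37868,2007)
step 13: (500001, 26500)  from 1·(433982,23001) + (66019,3499)
fundamental: x₁=500001, y₁=26500  (since 250001000001 − 356·702250000 = 1)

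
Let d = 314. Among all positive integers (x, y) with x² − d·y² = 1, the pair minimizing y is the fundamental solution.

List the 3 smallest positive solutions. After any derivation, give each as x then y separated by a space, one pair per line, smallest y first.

392499 22150
308110930001 17387705700
241866463828532499 13649314199066450

√314 = [17; 1,2,1,1,2,1,34, …], period ℓ=7 (odd) → k=13
i=0: a=17 ⇒ p=17, q=1
i=1: a=1 ⇒ p=18, q=1
i=2: a=2 ⇒ p=53, q=3
…
i=4: a=1 ⇒ p=124, q=7
i=5: a=2 ⇒ p=319, q=18
i=6: a=1 ⇒ p=443, q=25
i=7: a=34 ⇒ p=15381, q=868
i=8: a=1 ⇒ p=15824, q=893
i=9: a=2 ⇒ p=47029, q=2654
i=10: a=1 ⇒ p=62853, q=3547
i=11: a=1 ⇒ p=109882, q=6201
i=12: a=2 ⇒ p=282617, q=15949
i=13: a=1 ⇒ p=392499, q=22150
→ (392499, 22150).  Check: 392499²=154055465001, 314·22150²=154055465000, difference 1.
k=2:  x_2 = 392499·392499+314·22150·22150 = 308110930001,  y_2 = 392499·22150+22150·392499 = 17387705700
k=3:  x_3 = 392499·308110930001+314·22150·17387705700 = 241866463828532499,  y_3 = 392499·17387705700+22150·308110930001 = 13649314199066450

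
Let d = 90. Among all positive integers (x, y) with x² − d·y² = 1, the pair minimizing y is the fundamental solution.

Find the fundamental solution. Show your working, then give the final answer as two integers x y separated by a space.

[9; 2,18] for √90; ℓ=2 ⇒ convergent index 1
step 0: (9, 1)  from 9·(1,0) + (0,1)
step 1: (19, 2)  from 2·(9,1) + (1,0)
→ (19, 2).  Check: 19²=361, 90·2²=360, difference 1.

19 2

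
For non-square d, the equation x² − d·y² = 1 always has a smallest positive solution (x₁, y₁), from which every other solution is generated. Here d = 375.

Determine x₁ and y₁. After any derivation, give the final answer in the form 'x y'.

15124 781

√375 → a₀=19, period (2,1,2,1,5,1,2,1,2,38); ℓ=10 even so k=9
k=0  a_k=19  p_k/q_k = 19/1
k=1  a_k=2  p_k/q_k = 39/2
k=2  a_k=1  p_k/q_k = 58/3
k=3  a_k=2  p_k/q_k = 155/8
k=4  a_k=1  p_k/q_k = 213/11
…
k=6  a_k=1  p_k/q_k = 1433/74
k=7  a_k=2  p_k/q_k = 4086/211
k=8  a_k=1  p_k/q_k = 5519/285
k=9  a_k=2  p_k/q_k = 15124/781
→ (15124, 781).  Check: 15124²=228735376, 375·781²=228735375, difference 1.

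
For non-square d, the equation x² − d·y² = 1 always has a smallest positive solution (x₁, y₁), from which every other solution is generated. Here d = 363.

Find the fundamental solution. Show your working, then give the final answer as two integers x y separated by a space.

√363 → a₀=19, period (19,38); ℓ=2 even so k=1
k=0  a_k=19  p_k/q_k = 19/1
k=1  a_k=19  p_k/q_k = 362/19
fundamental: x₁=362, y₁=19  (since 131044 − 363·361 = 1)

362 19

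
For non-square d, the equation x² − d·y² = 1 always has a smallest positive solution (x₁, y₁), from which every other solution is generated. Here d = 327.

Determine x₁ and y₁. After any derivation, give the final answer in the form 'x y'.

217 12

√327 = [18; 12,36, …], period ℓ=2 (even) → k=1
k=0  a_k=18  p_k/q_k = 18/1
k=1  a_k=12  p_k/q_k = 217/12
fundamental: x₁=217, y₁=12  (since 47089 − 327·144 = 1)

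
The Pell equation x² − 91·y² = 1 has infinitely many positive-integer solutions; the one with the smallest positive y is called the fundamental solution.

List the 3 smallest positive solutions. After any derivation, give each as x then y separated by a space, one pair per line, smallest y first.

√91 → a₀=9, period (1,1,5,1,5,1,1,18); ℓ=8 even so k=7
i=0: a=9 ⇒ p=9, q=1
…
i=2: a=1 ⇒ p=19, q=2
i=3: a=5 ⇒ p=105, q=11
i=4: a=1 ⇒ p=124, q=13
i=5: a=5 ⇒ p=725, q=76
i=6: a=1 ⇒ p=849, q=89
i=7: a=1 ⇒ p=1574, q=165
fundamental: x₁=1574, y₁=165  (since 2477476 − 91·27225 = 1)
(1574+165√91)^2 = 4954951 + 519420√91
(1574+165√91)^3 = 15598184174 + 1635133995√91

1574 165
4954951 519420
15598184174 1635133995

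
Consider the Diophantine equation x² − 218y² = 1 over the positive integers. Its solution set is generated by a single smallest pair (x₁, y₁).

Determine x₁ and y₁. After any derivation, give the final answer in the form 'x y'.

126003 8534

√218 → a₀=14, period (1,3,3,1,28); ℓ=5 odd so k=9
a_0=14:  p_0=14·1+0=14,  q_0=14·0+1=1
a_1=1:  p_1=1·14+1=15,  q_1=1·1+0=1
…
a_4=1:  p_4=1·192+59=251,  q_4=1·13+4=17
…
a_8=3:  p_8=3·29633+7471=96370,  q_8=3·2007+506=6527
a_9=1:  p_9=1·96370+29633=126003,  q_9=1·6527+2007=8534
(x₁, y₁) = (126003, 8534);  126003² − 218·8534² = 1 ✓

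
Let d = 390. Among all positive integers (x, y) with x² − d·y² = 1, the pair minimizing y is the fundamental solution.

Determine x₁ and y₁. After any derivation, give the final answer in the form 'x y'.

√390 → a₀=19, period (1,2,1,38); ℓ=4 even so k=3
step 0: (19, 1)  from 19·(1,0) + (0,1)
step 1: (20, 1)  from 1·(19,1) + (1,0)
step 2: (59, 3)  from 2·(20,1) + (19,1)
step 3: (79, 4)  from 1·(59,3) + (20,1)
→ (79, 4).  Check: 79²=6241, 390·4²=6240, difference 1.

79 4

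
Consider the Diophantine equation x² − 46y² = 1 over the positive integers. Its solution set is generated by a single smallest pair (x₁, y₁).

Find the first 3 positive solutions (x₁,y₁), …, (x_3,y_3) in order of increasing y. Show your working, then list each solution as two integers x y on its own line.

√46 → a₀=6, period (1,3,1,1,2,6,2,1,1,3,1,12); ℓ=12 even so k=11
a_0=6:  p_0=6·1+0=6,  q_0=6·0+1=1
…
a_7=2:  p_7=2·997+156=2150,  q_7=2·147+23=317
…
a_10=3:  p_10=3·5297+3147=19038,  q_10=3·781+464=2807
a_11=1:  p_11=1·19038+5297=24335,  q_11=1·2807+781=3588
fundamental: x₁=24335, y₁=3588  (since 592192225 − 46·12873744 = 1)
n=2: (24335,3588)∘(24335,3588) = (24335·24335+46·3588·3588, 24335·3588+3588·24335) = (1184384449,174627960)
n=3: (1184384449,174627960)∘(24335,3588) = (24335·1184384449+46·3588·174627960, 24335·174627960+3588·1184384449) = (57643991108495,8499142809612)

24335 3588
1184384449 174627960
57643991108495 8499142809612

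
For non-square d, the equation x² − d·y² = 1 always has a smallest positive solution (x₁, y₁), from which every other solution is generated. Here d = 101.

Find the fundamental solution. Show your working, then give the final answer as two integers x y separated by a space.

[10; 20] for √101; ℓ=1 ⇒ convergent index 1
k=0  a_k=10  p_k/q_k = 10/1
k=1  a_k=20  p_k/q_k = 201/20
fundamental: x₁=201, y₁=20  (since 40401 − 101·400 = 1)

201 20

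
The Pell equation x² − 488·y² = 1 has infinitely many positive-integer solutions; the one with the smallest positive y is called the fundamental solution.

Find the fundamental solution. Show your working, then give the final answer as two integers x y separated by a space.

[22; 11,44] for √488; ℓ=2 ⇒ convergent index 1
k=0  a_k=22  p_k/q_k = 22/1
k=1  a_k=11  p_k/q_k = 243/11
(x₁, y₁) = (243, 11);  243² − 488·11² = 1 ✓

243 11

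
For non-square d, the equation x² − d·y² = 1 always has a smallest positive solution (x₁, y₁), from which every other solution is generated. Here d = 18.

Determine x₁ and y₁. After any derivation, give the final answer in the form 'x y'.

√18 = [4; 4,8, …], period ℓ=2 (even) → k=1
a_0=4:  p_0=4·1+0=4,  q_0=4·0+1=1
a_1=4:  p_1=4·4+1=17,  q_1=4·1+0=4
→ (17, 4).  Check: 17²=289, 18·4²=288, difference 1.

17 4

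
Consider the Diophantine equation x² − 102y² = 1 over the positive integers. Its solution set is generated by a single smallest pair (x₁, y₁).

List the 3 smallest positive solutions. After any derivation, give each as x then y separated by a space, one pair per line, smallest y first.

√102 = [10; 10,20, …], period ℓ=2 (even) → k=1
a_0=10:  p_0=10·1+0=10,  q_0=10·0+1=1
a_1=10:  p_1=10·10+1=101,  q_1=10·1+0=10
fundamental: x₁=101, y₁=10  (since 10201 − 102·100 = 1)
k=2:  x_2 = 101·101+102·10·10 = 20401,  y_2 = 101·10+10·101 = 2020
k=3:  x_3 = 101·20401+102·10·2020 = 4120901,  y_3 = 101·2020+10·20401 = 408030

101 10
20401 2020
4120901 408030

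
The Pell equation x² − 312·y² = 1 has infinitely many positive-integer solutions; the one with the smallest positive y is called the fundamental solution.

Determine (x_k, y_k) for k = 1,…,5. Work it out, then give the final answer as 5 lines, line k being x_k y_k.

√312 → a₀=17, period (1,1,1,34); ℓ=4 even so k=3
a_0=17:  p_0=17·1+0=17,  q_0=17·0+1=1
a_1=1:  p_1=1·17+1=18,  q_1=1·1+0=1
a_2=1:  p_2=1·18+17=35,  q_2=1·1+1=2
a_3=1:  p_3=1·35+18=53,  q_3=1·2+1=3
(x₁, y₁) = (53, 3);  53² − 312·3² = 1 ✓
(53+3√312)^2 = 5617 + 318√312
(53+3√312)^3 = 595349 + 33705√312
(53+3√312)^4 = 63101377 + 3572412√312
(53+3√312)^5 = 6688150613 + 378641967√312

53 3
5617 318
595349 33705
63101377 3572412
6688150613 378641967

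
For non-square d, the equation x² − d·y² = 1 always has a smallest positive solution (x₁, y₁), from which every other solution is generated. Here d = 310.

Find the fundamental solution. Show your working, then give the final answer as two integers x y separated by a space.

848719 48204

√310 = [17; 1,1,1,1,5,…,1,1,34, …], period ℓ=16 (even) → k=15
step 0: (17, 1)  from 17·(1,0) + (0,1)
step 1: (18, 1)  from 1·(17,1) + (1,0)
…
step 3: (53, 3)  from 1·(35,2) + (18,1)
step 4: (88, 5)  from 1·(53,3) + (35,2)
step 5: (493, 28)  from 5·(88,5) + (53,3)
…
step 10: (28928, 1643)  from 3·(7747,440) + (5687,323)
…
step 12: (181315, 10298)  from 1·(152387,8655) + (28928,1643)
step 13: (333702, 18953)  from 1·(181315,10298) + (152387,8655)
step 14: (515017, 29251)  from 1·(333702,18953) + (181315,10298)
step 15: (848719, 48204)  from 1·(515017,29251) + (333702,18953)
fundamental: x₁=848719, y₁=48204  (since 720323940961 − 310·2323625616 = 1)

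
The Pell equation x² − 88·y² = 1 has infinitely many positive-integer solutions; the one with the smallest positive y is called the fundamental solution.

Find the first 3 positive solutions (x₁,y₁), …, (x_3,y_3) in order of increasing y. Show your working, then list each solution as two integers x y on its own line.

197 21
77617 8274
30580901 3259935

√88 → a₀=9, period (2,1,1,1,2,18); ℓ=6 even so k=5
a_0=9:  p_0=9·1+0=9,  q_0=9·0+1=1
a_1=2:  p_1=2·9+1=19,  q_1=2·1+0=2
a_2=1:  p_2=1·19+9=28,  q_2=1·2+1=3
a_3=1:  p_3=1·28+19=47,  q_3=1·3+2=5
a_4=1:  p_4=1·47+28=75,  q_4=1·5+3=8
a_5=2:  p_5=2·75+47=197,  q_5=2·8+5=21
(x₁, y₁) = (197, 21);  197² − 88·21² = 1 ✓
(197+21√88)^2 = 77617 + 8274√88
(197+21√88)^3 = 30580901 + 3259935√88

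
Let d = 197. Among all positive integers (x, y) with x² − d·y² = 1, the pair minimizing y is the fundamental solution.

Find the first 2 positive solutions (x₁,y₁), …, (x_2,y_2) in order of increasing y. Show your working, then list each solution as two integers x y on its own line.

393 28
308897 22008

√197 → a₀=14, period (28); ℓ=1 odd so k=1
k=0  a_k=14  p_k/q_k = 14/1
k=1  a_k=28  p_k/q_k = 393/28
→ (393, 28).  Check: 393²=154449, 197·28²=154448, difference 1.
(393+28√197)^2 = 308897 + 22008√197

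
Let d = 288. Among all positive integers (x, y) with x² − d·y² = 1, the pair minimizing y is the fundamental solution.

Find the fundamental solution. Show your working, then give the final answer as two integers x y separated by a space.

17 1

[16; 1,32] for √288; ℓ=2 ⇒ convergent index 1
k=0  a_k=16  p_k/q_k = 16/1
k=1  a_k=1  p_k/q_k = 17/1
fundamental: x₁=17, y₁=1  (since 289 − 288·1 = 1)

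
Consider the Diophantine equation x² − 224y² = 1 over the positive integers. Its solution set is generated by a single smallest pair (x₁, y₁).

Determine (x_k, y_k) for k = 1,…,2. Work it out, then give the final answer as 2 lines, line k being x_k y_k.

d=224: √d = [14; 1,28] (ℓ=2, even), read p_1/q_1
k=0  a_k=14  p_k/q_k = 14/1
k=1  a_k=1  p_k/q_k = 15/1
(x₁, y₁) = (15, 1);  15² − 224·1² = 1 ✓
n=2: (15,1)∘(15,1) = (15·15+224·1·1, 15·1+1·15) = (449,30)

15 1
449 30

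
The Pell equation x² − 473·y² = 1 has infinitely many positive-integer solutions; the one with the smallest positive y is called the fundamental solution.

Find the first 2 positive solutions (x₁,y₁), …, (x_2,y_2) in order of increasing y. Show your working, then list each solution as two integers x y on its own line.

87 4
15137 696

√473 → a₀=21, period (1,2,1,42); ℓ=4 even so k=3
k=0  a_k=21  p_k/q_k = 21/1
…
k=2  a_k=2  p_k/q_k = 65/3
k=3  a_k=1  p_k/q_k = 87/4
fundamental: x₁=87, y₁=4  (since 7569 − 473·16 = 1)
(x_2, y_2) = (87·87 + 473·4·4, 87·4 + 4·87) = (15137, 696)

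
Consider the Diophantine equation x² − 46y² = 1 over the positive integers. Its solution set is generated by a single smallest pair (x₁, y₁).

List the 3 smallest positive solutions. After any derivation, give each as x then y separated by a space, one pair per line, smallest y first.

[6; 1,3,1,1,2,6,2,1,1,3,1,12] for √46; ℓ=12 ⇒ convergent index 11
k=0  a_k=6  p_k/q_k = 6/1
k=1  a_k=1  p_k/q_k = 7/1
k=2  a_k=3  p_k/q_k = 27/4
k=3  a_k=1  p_k/q_k = 34/5
…
k=5  a_k=2  p_k/q_k = 156/23
k=6  a_k=6  p_k/q_k = 997/147
…
k=8  a_k=1  p_k/q_k = 3147/464
…
k=10  a_k=3  p_k/q_k = 19038/2807
k=11  a_k=1  p_k/q_k = 24335/3588
(x₁, y₁) = (24335, 3588);  24335² − 46·3588² = 1 ✓
(24335+3588√46)^2 = 1184384449 + 174627960√46
(24335+3588√46)^3 = 57643991108495 + 8499142809612√46

24335 3588
1184384449 174627960
57643991108495 8499142809612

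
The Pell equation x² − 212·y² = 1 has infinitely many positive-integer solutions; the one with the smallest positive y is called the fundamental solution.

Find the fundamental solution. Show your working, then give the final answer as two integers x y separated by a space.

66249 4550

√212 → a₀=14, period (1,1,3,1,1,…,1,1,28); ℓ=14 even so k=13
step 0: (14, 1)  from 14·(1,0) + (0,1)
step 1: (15, 1)  from 1·(14,1) + (1,0)
step 2: (29, 2)  from 1·(15,1) + (14,1)
…
step 6: (364, 25)  from 1·(233,16) + (131,9)
…
step 8: (2781, 191)  from 1·(2417,166) + (364,25)
step 9: (5198, 357)  from 1·(2781,191) + (2417,166)
step 10: (7979, 548)  from 1·(5198,357) + (2781,191)
step 11: (29135, 2001)  from 3·(7979,548) + (5198,357)
step 12: (37114, 2549)  from 1·(29135,2001) + (7979,548)
step 13: (66249, 4550)  from 1·(37114,2549) + (29135,2001)
fundamental: x₁=66249, y₁=4550  (since 4388930001 − 212·20702500 = 1)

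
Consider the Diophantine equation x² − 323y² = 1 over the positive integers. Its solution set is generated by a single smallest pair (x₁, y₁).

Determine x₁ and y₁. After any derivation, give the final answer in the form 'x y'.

[17; 1,34] for √323; ℓ=2 ⇒ convergent index 1
k=0  a_k=17  p_k/q_k = 17/1
k=1  a_k=1  p_k/q_k = 18/1
fundamental: x₁=18, y₁=1  (since 324 − 323·1 = 1)

18 1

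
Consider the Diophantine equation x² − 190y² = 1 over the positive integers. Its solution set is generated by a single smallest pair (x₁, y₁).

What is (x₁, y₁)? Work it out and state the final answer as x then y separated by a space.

52021 3774

d=190: √d = [13; 1,3,1,1,1,…,3,1,26] (ℓ=14, even), read p_13/q_13
i=0: a=13 ⇒ p=13, q=1
i=1: a=1 ⇒ p=14, q=1
i=2: a=3 ⇒ p=55, q=4
i=3: a=1 ⇒ p=69, q=5
i=4: a=1 ⇒ p=124, q=9
i=5: a=1 ⇒ p=193, q=14
i=6: a=2 ⇒ p=510, q=37
…
i=8: a=2 ⇒ p=2936, q=213
i=9: a=1 ⇒ p=4149, q=301
i=10: a=1 ⇒ p=7085, q=514
i=11: a=1 ⇒ p=11234, q=815
i=12: a=3 ⇒ p=40787, q=2959
i=13: a=1 ⇒ p=52021, q=3774
(x₁, y₁) = (52021, 3774);  52021² − 190·3774² = 1 ✓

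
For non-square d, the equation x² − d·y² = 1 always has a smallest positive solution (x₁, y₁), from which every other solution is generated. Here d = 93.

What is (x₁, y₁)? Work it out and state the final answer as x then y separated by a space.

12151 1260

[9; 1,1,1,4,6,4,1,1,1,18] for √93; ℓ=10 ⇒ convergent index 9
a_0=9:  p_0=9·1+0=9,  q_0=9·0+1=1
a_1=1:  p_1=1·9+1=10,  q_1=1·1+0=1
a_2=1:  p_2=1·10+9=19,  q_2=1·1+1=2
a_3=1:  p_3=1·19+10=29,  q_3=1·2+1=3
…
a_5=6:  p_5=6·135+29=839,  q_5=6·14+3=87
a_6=4:  p_6=4·839+135=3491,  q_6=4·87+14=362
…
a_8=1:  p_8=1·4330+3491=7821,  q_8=1·449+362=811
a_9=1:  p_9=1·7821+4330=12151,  q_9=1·811+449=1260
(x₁, y₁) = (12151, 1260);  12151² − 93·1260² = 1 ✓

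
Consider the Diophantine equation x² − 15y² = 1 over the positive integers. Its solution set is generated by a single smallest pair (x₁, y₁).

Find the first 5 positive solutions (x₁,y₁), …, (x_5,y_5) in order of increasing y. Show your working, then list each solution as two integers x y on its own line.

[3; 1,6] for √15; ℓ=2 ⇒ convergent index 1
step 0: (3, 1)  from 3·(1,0) + (0,1)
step 1: (4, 1)  from 1·(3,1) + (1,0)
fundamental: x₁=4, y₁=1  (since 16 − 15·1 = 1)
(x_2, y_2) = (4·4 + 15·1·1, 4·1 + 1·4) = (31, 8)
(x_3, y_3) = (4·31 + 15·1·8, 4·8 + 1·31) = (244, 63)
(x_4, y_4) = (4·244 + 15·1·63, 4·63 + 1·244) = (1921, 496)
(x_5, y_5) = (4·1921 + 15·1·496, 4·496 + 1·1921) = (15124, 3905)

4 1
31 8
244 63
1921 496
15124 3905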